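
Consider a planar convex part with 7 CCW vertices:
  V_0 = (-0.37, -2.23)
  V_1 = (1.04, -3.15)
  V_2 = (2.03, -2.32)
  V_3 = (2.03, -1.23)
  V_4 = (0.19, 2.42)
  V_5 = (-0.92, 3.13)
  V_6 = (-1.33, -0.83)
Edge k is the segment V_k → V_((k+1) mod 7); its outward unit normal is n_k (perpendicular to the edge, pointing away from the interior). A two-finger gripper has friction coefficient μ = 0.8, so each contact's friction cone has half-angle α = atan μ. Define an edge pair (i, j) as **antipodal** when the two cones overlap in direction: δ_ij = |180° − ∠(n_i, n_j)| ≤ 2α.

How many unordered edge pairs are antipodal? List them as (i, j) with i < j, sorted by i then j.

α = atan 0.8 = 38.66°;  2α = 77.32°
n_0 = (-0.5464, -0.8375)
n_1 = (+0.6425, -0.7663)
n_2 = (+1.0000, -0.0000)
n_3 = (+0.8930, +0.4501)
n_4 = (+0.5388, +0.8424)
n_5 = (-0.9947, +0.1030)
n_6 = (-0.8247, -0.5655)
  (0,1): δ = 106.90°  ·
  (0,2): δ = 56.88°  ✓
  (0,3): δ = 30.12°  ✓
  (0,4): δ = 0.52°  ✓
  (0,5): δ = 117.21°  ·
  (0,6): δ = 157.56°  ·
  (1,2): δ = 129.98°  ·
  (1,3): δ = 103.22°  ·
  (1,4): δ = 72.58°  ✓
  (1,5): δ = 44.11°  ✓
  (1,6): δ = 84.46°  ·
  (2,3): δ = 153.25°  ·
  (2,4): δ = 122.60°  ·
  (2,5): δ = 5.91°  ✓
  (2,6): δ = 34.44°  ✓
  (3,4): δ = 149.36°  ·
  (3,5): δ = 32.66°  ✓
  (3,6): δ = 7.69°  ✓
  (4,5): δ = 63.31°  ✓
  (4,6): δ = 22.96°  ✓
  (5,6): δ = 139.65°  ·
antipodal pairs: 11

count = 11; pairs: (0,2), (0,3), (0,4), (1,4), (1,5), (2,5), (2,6), (3,5), (3,6), (4,5), (4,6)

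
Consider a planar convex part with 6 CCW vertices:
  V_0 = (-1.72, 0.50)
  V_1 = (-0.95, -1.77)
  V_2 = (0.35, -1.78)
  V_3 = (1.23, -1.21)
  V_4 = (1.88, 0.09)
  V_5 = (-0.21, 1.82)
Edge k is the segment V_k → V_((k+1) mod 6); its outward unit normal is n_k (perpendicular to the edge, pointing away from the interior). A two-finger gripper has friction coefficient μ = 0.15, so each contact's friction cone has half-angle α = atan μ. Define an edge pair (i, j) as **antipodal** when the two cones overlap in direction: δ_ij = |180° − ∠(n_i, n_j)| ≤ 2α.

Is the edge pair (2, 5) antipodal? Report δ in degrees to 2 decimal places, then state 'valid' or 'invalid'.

δ = 8.23°, valid

α = atan 0.15 = 8.53°;  2α = 17.06°
edge 2: e_2 = (+0.88, +0.57);  n_2 = (+0.5436, -0.8393)
edge 5: e_5 = (-1.51, -1.32);  n_5 = (-0.6582, +0.7529)
∠(n_2, n_5) = 171.77°
δ = |180° − 171.77°| = 8.23°
8.23° ≤ 2α = 17.06°  →  valid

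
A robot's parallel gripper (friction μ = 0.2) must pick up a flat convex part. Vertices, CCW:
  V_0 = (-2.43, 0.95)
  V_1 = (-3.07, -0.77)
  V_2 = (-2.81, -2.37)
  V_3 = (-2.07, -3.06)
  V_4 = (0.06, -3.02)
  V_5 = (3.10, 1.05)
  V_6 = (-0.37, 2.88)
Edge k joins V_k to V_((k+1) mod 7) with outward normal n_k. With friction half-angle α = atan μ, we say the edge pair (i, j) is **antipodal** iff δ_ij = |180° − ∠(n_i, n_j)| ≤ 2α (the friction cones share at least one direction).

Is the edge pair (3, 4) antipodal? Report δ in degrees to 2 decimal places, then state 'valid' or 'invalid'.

α = atan 0.2 = 11.31°;  2α = 22.62°
edge 3: e_3 = (+2.13, +0.04);  n_3 = (+0.0188, -0.9998)
edge 4: e_4 = (+3.04, +4.07);  n_4 = (+0.8012, -0.5984)
∠(n_3, n_4) = 52.17°
δ = |180° − 52.17°| = 127.83°
127.83° > 2α = 22.62°  →  invalid

δ = 127.83°, invalid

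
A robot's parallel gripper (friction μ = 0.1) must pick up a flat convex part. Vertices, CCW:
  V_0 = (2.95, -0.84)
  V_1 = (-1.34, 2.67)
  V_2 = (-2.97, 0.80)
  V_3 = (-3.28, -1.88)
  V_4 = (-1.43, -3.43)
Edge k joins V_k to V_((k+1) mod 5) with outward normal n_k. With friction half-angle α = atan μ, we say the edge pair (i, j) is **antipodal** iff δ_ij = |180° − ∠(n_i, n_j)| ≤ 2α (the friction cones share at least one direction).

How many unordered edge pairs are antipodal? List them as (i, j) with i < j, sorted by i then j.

α = atan 0.1 = 5.71°;  2α = 11.42°
n_0 = (+0.6332, +0.7740)
n_1 = (-0.7538, +0.6571)
n_2 = (-0.9934, +0.1149)
n_3 = (-0.6422, -0.7665)
n_4 = (+0.5090, -0.8608)
  (0,1): δ = 91.79°  ·
  (0,2): δ = 57.31°  ·
  (0,3): δ = 0.67°  ✓
  (0,4): δ = 69.89°  ·
  (1,2): δ = 145.52°  ·
  (1,3): δ = 88.88°  ·
  (1,4): δ = 18.33°  ·
  (2,3): δ = 123.36°  ·
  (2,4): δ = 52.80°  ·
  (3,4): δ = 109.45°  ·
antipodal pairs: 1

count = 1; pairs: (0,3)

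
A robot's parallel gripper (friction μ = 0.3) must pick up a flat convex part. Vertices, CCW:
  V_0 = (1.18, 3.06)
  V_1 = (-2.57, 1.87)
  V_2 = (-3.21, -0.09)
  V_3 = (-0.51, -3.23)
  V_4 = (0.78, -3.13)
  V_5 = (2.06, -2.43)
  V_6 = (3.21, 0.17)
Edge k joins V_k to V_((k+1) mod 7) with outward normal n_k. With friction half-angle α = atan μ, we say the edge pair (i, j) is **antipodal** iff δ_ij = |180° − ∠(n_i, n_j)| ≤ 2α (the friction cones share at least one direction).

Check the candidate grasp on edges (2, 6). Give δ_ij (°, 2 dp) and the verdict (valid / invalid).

δ = 5.61°, valid

α = atan 0.3 = 16.70°;  2α = 33.40°
edge 2: e_2 = (+2.70, -3.14);  n_2 = (-0.7582, -0.6520)
edge 6: e_6 = (-2.03, +2.89);  n_6 = (+0.8183, +0.5748)
∠(n_2, n_6) = 174.39°
δ = |180° − 174.39°| = 5.61°
5.61° ≤ 2α = 33.40°  →  valid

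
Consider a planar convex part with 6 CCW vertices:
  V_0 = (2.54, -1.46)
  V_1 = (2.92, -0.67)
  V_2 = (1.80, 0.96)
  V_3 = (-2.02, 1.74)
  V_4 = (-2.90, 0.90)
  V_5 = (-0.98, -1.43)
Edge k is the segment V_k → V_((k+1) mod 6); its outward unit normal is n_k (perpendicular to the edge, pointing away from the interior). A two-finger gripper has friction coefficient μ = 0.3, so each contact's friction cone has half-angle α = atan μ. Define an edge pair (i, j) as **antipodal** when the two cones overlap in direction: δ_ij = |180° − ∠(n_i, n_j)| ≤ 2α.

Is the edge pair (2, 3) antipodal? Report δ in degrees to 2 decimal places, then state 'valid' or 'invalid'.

δ = 124.79°, invalid

α = atan 0.3 = 16.70°;  2α = 33.40°
edge 2: e_2 = (-3.82, +0.78);  n_2 = (+0.2001, +0.9798)
edge 3: e_3 = (-0.88, -0.84);  n_3 = (-0.6905, +0.7234)
∠(n_2, n_3) = 55.21°
δ = |180° − 55.21°| = 124.79°
124.79° > 2α = 33.40°  →  invalid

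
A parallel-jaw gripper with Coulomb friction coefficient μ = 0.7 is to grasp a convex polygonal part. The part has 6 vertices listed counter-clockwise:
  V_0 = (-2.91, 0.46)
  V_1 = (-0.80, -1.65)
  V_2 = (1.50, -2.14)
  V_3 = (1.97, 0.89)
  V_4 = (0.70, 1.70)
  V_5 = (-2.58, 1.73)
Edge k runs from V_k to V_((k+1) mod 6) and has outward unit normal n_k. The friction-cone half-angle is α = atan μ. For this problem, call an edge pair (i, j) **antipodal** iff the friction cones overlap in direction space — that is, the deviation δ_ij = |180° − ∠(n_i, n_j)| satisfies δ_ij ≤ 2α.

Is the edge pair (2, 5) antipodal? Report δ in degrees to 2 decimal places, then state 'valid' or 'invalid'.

α = atan 0.7 = 34.99°;  2α = 69.98°
edge 2: e_2 = (+0.47, +3.03);  n_2 = (+0.9882, -0.1533)
edge 5: e_5 = (-0.33, -1.27);  n_5 = (-0.9679, +0.2515)
∠(n_2, n_5) = 174.25°
δ = |180° − 174.25°| = 5.75°
5.75° ≤ 2α = 69.98°  →  valid

δ = 5.75°, valid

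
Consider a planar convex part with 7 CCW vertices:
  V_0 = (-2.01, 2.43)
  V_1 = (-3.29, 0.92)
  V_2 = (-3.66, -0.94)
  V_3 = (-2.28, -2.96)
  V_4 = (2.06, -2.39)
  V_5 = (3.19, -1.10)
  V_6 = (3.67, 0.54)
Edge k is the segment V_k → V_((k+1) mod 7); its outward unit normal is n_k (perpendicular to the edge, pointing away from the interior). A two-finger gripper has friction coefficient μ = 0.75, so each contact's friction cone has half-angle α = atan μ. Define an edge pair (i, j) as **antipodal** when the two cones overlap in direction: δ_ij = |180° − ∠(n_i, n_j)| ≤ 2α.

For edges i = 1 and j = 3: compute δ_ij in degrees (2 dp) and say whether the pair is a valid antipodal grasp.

δ = 71.27°, valid

α = atan 0.75 = 36.87°;  2α = 73.74°
edge 1: e_1 = (-0.37, -1.86);  n_1 = (-0.9808, +0.1951)
edge 3: e_3 = (+4.34, +0.57);  n_3 = (+0.1302, -0.9915)
∠(n_1, n_3) = 108.73°
δ = |180° − 108.73°| = 71.27°
71.27° ≤ 2α = 73.74°  →  valid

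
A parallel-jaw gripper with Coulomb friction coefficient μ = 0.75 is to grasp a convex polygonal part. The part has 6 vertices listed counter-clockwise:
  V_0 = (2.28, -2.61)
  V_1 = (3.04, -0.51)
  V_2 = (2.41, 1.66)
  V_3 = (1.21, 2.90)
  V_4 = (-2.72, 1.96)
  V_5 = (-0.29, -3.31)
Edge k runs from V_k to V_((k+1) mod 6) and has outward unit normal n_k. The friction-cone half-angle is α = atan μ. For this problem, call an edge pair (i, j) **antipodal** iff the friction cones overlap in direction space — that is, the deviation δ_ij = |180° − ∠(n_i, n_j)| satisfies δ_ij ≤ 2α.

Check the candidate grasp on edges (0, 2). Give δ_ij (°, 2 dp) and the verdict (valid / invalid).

δ = 116.04°, invalid

α = atan 0.75 = 36.87°;  2α = 73.74°
edge 0: e_0 = (+0.76, +2.10);  n_0 = (+0.9403, -0.3403)
edge 2: e_2 = (-1.20, +1.24);  n_2 = (+0.7186, +0.6954)
∠(n_0, n_2) = 63.96°
δ = |180° − 63.96°| = 116.04°
116.04° > 2α = 73.74°  →  invalid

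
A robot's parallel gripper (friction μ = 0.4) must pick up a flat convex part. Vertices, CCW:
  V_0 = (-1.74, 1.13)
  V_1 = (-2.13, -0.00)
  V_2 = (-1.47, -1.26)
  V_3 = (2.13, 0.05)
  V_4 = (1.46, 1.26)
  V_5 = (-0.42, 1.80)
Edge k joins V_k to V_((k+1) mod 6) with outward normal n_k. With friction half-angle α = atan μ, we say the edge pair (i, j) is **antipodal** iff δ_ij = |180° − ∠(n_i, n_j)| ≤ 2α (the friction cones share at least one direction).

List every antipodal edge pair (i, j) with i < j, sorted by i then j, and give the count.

count = 3; pairs: (1,3), (2,4), (2,5)

α = atan 0.4 = 21.80°;  2α = 43.60°
n_0 = (-0.9453, +0.3262)
n_1 = (-0.8858, -0.4640)
n_2 = (+0.3420, -0.9397)
n_3 = (+0.8748, +0.4844)
n_4 = (+0.2761, +0.9611)
n_5 = (-0.4526, +0.8917)
  (0,1): δ = 133.31°  ·
  (0,2): δ = 50.96°  ·
  (0,3): δ = 48.02°  ·
  (0,4): δ = 93.02°  ·
  (0,5): δ = 135.95°  ·
  (1,2): δ = 97.65°  ·
  (1,3): δ = 1.33°  ✓
  (1,4): δ = 46.33°  ·
  (1,5): δ = 89.27°  ·
  (2,3): δ = 81.02°  ·
  (2,4): δ = 36.02°  ✓
  (2,5): δ = 6.92°  ✓
  (3,4): δ = 135.00°  ·
  (3,5): δ = 92.06°  ·
  (4,5): δ = 137.06°  ·
antipodal pairs: 3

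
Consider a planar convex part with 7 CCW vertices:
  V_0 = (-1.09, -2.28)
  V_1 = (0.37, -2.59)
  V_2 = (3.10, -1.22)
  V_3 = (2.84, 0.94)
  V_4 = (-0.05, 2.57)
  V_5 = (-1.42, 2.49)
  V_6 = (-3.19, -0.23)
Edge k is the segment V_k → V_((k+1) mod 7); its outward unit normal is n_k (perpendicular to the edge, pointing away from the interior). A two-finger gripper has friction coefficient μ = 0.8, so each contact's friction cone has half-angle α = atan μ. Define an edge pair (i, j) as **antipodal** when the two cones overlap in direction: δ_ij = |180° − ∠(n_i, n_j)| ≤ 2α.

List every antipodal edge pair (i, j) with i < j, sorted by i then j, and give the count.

α = atan 0.8 = 38.66°;  2α = 77.32°
n_0 = (-0.2077, -0.9782)
n_1 = (+0.4485, -0.8938)
n_2 = (+0.9928, +0.1195)
n_3 = (+0.4913, +0.8710)
n_4 = (-0.0583, +0.9983)
n_5 = (-0.8382, +0.5454)
n_6 = (-0.6985, -0.7156)
  (0,1): δ = 141.36°  ·
  (0,2): δ = 71.15°  ✓
  (0,3): δ = 17.44°  ✓
  (0,4): δ = 15.33°  ✓
  (0,5): δ = 68.93°  ✓
  (0,6): δ = 147.68°  ·
  (1,2): δ = 109.79°  ·
  (1,3): δ = 56.07°  ✓
  (1,4): δ = 23.31°  ✓
  (1,5): δ = 30.30°  ✓
  (1,6): δ = 109.04°  ·
  (2,3): δ = 126.29°  ·
  (2,4): δ = 93.52°  ·
  (2,5): δ = 39.92°  ✓
  (2,6): δ = 38.83°  ✓
  (3,4): δ = 147.23°  ·
  (3,5): δ = 93.63°  ·
  (3,6): δ = 14.89°  ✓
  (4,5): δ = 126.40°  ·
  (4,6): δ = 47.65°  ✓
  (5,6): δ = 101.26°  ·
antipodal pairs: 11

count = 11; pairs: (0,2), (0,3), (0,4), (0,5), (1,3), (1,4), (1,5), (2,5), (2,6), (3,6), (4,6)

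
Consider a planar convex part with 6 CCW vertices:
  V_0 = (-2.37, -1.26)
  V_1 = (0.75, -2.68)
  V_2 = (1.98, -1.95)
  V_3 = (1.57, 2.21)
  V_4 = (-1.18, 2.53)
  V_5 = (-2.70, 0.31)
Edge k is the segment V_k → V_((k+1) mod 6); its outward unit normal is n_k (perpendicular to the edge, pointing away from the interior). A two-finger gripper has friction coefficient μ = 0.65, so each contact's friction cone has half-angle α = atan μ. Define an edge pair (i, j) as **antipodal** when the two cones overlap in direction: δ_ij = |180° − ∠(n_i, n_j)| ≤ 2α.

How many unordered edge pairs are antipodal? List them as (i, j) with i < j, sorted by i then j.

α = atan 0.65 = 33.02°;  2α = 66.05°
n_0 = (-0.4142, -0.9102)
n_1 = (+0.5104, -0.8600)
n_2 = (+0.9952, +0.0981)
n_3 = (+0.1156, +0.9933)
n_4 = (-0.8251, +0.5650)
n_5 = (-0.9786, -0.2057)
  (0,1): δ = 124.84°  ·
  (0,2): δ = 59.90°  ✓
  (0,3): δ = 17.83°  ✓
  (0,4): δ = 80.07°  ·
  (0,5): δ = 126.34°  ·
  (1,2): δ = 115.06°  ·
  (1,3): δ = 37.33°  ✓
  (1,4): δ = 24.91°  ✓
  (1,5): δ = 71.18°  ·
  (2,3): δ = 102.27°  ·
  (2,4): δ = 40.03°  ✓
  (2,5): δ = 6.24°  ✓
  (3,4): δ = 117.76°  ·
  (3,5): δ = 71.49°  ·
  (4,5): δ = 133.73°  ·
antipodal pairs: 6

count = 6; pairs: (0,2), (0,3), (1,3), (1,4), (2,4), (2,5)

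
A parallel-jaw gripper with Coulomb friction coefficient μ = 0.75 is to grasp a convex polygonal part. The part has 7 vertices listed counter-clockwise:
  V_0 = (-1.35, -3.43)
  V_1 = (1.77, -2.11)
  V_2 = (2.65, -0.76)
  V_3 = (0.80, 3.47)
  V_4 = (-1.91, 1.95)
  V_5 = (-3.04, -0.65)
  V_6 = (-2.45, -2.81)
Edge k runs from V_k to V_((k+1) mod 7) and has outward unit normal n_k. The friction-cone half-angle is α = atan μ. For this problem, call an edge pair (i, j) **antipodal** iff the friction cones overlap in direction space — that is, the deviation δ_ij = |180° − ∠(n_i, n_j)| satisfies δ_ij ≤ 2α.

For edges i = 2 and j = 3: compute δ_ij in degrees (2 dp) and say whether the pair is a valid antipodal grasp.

α = atan 0.75 = 36.87°;  2α = 73.74°
edge 2: e_2 = (-1.85, +4.23);  n_2 = (+0.9162, +0.4007)
edge 3: e_3 = (-2.71, -1.52);  n_3 = (-0.4892, +0.8722)
∠(n_2, n_3) = 95.67°
δ = |180° − 95.67°| = 84.33°
84.33° > 2α = 73.74°  →  invalid

δ = 84.33°, invalid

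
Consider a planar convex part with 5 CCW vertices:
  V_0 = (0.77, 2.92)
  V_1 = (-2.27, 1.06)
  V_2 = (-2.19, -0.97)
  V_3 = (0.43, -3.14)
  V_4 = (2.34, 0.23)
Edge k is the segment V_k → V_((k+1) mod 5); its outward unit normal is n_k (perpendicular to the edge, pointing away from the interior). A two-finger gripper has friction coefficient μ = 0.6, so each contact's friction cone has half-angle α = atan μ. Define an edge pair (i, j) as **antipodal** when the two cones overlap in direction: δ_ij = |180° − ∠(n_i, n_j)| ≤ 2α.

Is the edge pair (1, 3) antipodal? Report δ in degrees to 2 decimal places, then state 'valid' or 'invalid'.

δ = 31.80°, valid

α = atan 0.6 = 30.96°;  2α = 61.93°
edge 1: e_1 = (+0.08, -2.03);  n_1 = (-0.9992, -0.0394)
edge 3: e_3 = (+1.91, +3.37);  n_3 = (+0.8700, -0.4931)
∠(n_1, n_3) = 148.20°
δ = |180° − 148.20°| = 31.80°
31.80° ≤ 2α = 61.93°  →  valid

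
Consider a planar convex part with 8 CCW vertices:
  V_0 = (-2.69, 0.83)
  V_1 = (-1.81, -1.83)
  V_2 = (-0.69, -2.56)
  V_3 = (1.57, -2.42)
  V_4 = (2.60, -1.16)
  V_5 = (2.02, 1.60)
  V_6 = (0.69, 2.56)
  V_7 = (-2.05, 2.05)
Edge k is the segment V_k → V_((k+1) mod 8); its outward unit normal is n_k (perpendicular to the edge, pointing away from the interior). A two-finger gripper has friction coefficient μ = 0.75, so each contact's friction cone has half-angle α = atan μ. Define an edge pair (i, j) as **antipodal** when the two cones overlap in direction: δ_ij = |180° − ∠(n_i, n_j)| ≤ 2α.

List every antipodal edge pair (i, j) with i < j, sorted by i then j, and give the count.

count = 12; pairs: (0,3), (0,4), (0,5), (1,4), (1,5), (1,6), (2,5), (2,6), (2,7), (3,6), (3,7), (4,7)

α = atan 0.75 = 36.87°;  2α = 73.74°
n_0 = (-0.9494, -0.3141)
n_1 = (-0.5460, -0.8378)
n_2 = (+0.0618, -0.9981)
n_3 = (+0.7742, -0.6329)
n_4 = (+0.9786, +0.2057)
n_5 = (+0.5853, +0.8108)
n_6 = (-0.1830, +0.9831)
n_7 = (-0.8855, +0.4645)
  (0,1): δ = 141.40°  ·
  (0,2): δ = 104.76°  ·
  (0,3): δ = 57.57°  ✓
  (0,4): δ = 6.44°  ✓
  (0,5): δ = 35.87°  ✓
  (0,6): δ = 82.24°  ·
  (0,7): δ = 134.01°  ·
  (1,2): δ = 143.36°  ·
  (1,3): δ = 96.17°  ·
  (1,4): δ = 45.04°  ✓
  (1,5): δ = 2.73°  ✓
  (1,6): δ = 43.64°  ✓
  (1,7): δ = 95.41°  ·
  (2,3): δ = 132.81°  ·
  (2,4): δ = 81.68°  ·
  (2,5): δ = 39.37°  ✓
  (2,6): δ = 7.00°  ✓
  (2,7): δ = 58.77°  ✓
  (3,4): δ = 128.87°  ·
  (3,5): δ = 86.56°  ·
  (3,6): δ = 40.19°  ✓
  (3,7): δ = 11.58°  ✓
  (4,5): δ = 137.69°  ·
  (4,6): δ = 91.32°  ·
  (4,7): δ = 39.55°  ✓
  (5,6): δ = 133.63°  ·
  (5,7): δ = 81.86°  ·
  (6,7): δ = 128.22°  ·
antipodal pairs: 12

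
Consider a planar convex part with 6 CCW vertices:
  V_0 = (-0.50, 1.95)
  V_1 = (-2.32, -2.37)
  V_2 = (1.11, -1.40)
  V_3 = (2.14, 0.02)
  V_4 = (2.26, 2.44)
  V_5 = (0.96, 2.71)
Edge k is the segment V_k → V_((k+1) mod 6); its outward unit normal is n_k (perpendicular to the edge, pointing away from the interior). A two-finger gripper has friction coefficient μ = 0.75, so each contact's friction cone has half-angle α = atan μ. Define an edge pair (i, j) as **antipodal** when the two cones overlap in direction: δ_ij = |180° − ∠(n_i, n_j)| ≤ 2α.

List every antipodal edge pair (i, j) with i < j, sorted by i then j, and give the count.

count = 8; pairs: (0,1), (0,2), (0,3), (1,4), (1,5), (2,4), (2,5), (3,5)

α = atan 0.75 = 36.87°;  2α = 73.74°
n_0 = (-0.9216, +0.3882)
n_1 = (+0.2721, -0.9623)
n_2 = (+0.8095, -0.5872)
n_3 = (+0.9988, -0.0495)
n_4 = (+0.2034, +0.9791)
n_5 = (-0.4617, +0.8870)
  (0,1): δ = 51.36°  ✓
  (0,2): δ = 13.11°  ✓
  (0,3): δ = 20.01°  ✓
  (0,4): δ = 101.11°  ·
  (0,5): δ = 140.34°  ·
  (1,2): δ = 141.75°  ·
  (1,3): δ = 108.63°  ·
  (1,4): δ = 27.52°  ✓
  (1,5): δ = 11.71°  ✓
  (2,3): δ = 146.88°  ·
  (2,4): δ = 65.78°  ✓
  (2,5): δ = 26.55°  ✓
  (3,4): δ = 98.89°  ·
  (3,5): δ = 59.66°  ✓
  (4,5): δ = 140.77°  ·
antipodal pairs: 8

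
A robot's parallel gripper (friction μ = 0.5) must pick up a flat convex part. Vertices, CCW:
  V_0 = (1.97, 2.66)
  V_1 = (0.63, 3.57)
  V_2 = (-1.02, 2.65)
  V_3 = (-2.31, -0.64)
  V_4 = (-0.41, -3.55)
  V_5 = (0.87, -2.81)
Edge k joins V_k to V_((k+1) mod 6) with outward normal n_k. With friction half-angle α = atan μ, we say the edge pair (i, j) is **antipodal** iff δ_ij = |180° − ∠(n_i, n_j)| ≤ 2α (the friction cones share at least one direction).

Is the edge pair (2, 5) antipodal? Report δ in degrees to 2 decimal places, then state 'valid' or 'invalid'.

δ = 10.04°, valid

α = atan 0.5 = 26.57°;  2α = 53.13°
edge 2: e_2 = (-1.29, -3.29);  n_2 = (-0.9310, +0.3650)
edge 5: e_5 = (+1.10, +5.47);  n_5 = (+0.9804, -0.1972)
∠(n_2, n_5) = 169.96°
δ = |180° − 169.96°| = 10.04°
10.04° ≤ 2α = 53.13°  →  valid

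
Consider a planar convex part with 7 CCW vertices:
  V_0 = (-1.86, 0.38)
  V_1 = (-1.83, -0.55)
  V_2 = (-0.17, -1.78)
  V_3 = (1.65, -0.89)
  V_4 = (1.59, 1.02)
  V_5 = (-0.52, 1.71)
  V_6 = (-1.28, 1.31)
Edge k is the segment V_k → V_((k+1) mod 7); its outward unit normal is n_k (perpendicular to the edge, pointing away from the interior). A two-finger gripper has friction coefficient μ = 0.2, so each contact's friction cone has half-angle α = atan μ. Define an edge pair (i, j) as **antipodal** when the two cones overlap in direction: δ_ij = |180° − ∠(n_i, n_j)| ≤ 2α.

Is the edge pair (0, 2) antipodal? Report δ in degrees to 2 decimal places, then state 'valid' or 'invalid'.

δ = 65.79°, invalid

α = atan 0.2 = 11.31°;  2α = 22.62°
edge 0: e_0 = (+0.03, -0.93);  n_0 = (-0.9995, -0.0322)
edge 2: e_2 = (+1.82, +0.89);  n_2 = (+0.4393, -0.8983)
∠(n_0, n_2) = 114.21°
δ = |180° − 114.21°| = 65.79°
65.79° > 2α = 22.62°  →  invalid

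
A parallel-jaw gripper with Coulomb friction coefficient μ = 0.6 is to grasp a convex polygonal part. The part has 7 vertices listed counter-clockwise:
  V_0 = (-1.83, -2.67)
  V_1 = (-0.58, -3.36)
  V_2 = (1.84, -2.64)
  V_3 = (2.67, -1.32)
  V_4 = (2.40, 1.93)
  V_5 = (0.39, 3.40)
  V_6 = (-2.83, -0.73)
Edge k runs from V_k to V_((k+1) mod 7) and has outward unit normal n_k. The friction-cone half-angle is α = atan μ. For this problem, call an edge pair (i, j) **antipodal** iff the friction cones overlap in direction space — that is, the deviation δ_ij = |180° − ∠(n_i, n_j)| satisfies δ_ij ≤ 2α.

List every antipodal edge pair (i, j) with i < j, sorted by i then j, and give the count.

α = atan 0.6 = 30.96°;  2α = 61.93°
n_0 = (-0.4833, -0.8755)
n_1 = (+0.2852, -0.9585)
n_2 = (+0.8466, -0.5323)
n_3 = (+0.9966, +0.0828)
n_4 = (+0.5903, +0.8072)
n_5 = (-0.7886, +0.6149)
n_6 = (-0.8889, -0.4582)
  (0,1): δ = 134.53°  ·
  (0,2): δ = 93.26°  ·
  (0,3): δ = 56.35°  ✓
  (0,4): δ = 7.28°  ✓
  (0,5): δ = 80.96°  ·
  (0,6): δ = 146.17°  ·
  (1,2): δ = 138.73°  ·
  (1,3): δ = 101.82°  ·
  (1,4): δ = 52.75°  ✓
  (1,5): δ = 35.49°  ✓
  (1,6): δ = 100.70°  ·
  (2,3): δ = 143.09°  ·
  (2,4): δ = 94.02°  ·
  (2,5): δ = 5.78°  ✓
  (2,6): δ = 59.43°  ✓
  (3,4): δ = 130.93°  ·
  (3,5): δ = 42.69°  ✓
  (3,6): δ = 22.52°  ✓
  (4,5): δ = 91.76°  ·
  (4,6): δ = 26.55°  ✓
  (5,6): δ = 114.79°  ·
antipodal pairs: 9

count = 9; pairs: (0,3), (0,4), (1,4), (1,5), (2,5), (2,6), (3,5), (3,6), (4,6)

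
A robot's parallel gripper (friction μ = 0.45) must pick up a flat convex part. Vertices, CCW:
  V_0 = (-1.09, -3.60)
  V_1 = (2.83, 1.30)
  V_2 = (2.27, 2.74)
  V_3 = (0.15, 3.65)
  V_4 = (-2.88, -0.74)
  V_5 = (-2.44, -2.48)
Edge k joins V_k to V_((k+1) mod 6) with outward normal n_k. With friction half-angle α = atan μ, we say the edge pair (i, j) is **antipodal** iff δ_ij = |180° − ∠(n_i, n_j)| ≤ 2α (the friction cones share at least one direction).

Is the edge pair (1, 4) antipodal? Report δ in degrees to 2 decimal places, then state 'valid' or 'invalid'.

δ = 7.06°, valid

α = atan 0.45 = 24.23°;  2α = 48.46°
edge 1: e_1 = (-0.56, +1.44);  n_1 = (+0.9320, +0.3624)
edge 4: e_4 = (+0.44, -1.74);  n_4 = (-0.9695, -0.2452)
∠(n_1, n_4) = 172.94°
δ = |180° − 172.94°| = 7.06°
7.06° ≤ 2α = 48.46°  →  valid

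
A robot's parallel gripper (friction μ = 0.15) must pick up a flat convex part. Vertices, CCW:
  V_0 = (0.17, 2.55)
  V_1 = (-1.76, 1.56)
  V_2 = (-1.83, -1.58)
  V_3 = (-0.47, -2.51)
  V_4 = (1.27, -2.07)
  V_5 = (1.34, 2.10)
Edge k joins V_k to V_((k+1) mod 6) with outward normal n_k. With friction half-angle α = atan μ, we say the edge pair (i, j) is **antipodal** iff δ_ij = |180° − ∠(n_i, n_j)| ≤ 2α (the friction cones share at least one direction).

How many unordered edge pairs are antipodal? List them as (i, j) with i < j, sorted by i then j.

count = 3; pairs: (0,3), (1,4), (2,5)

α = atan 0.15 = 8.53°;  2α = 17.06°
n_0 = (-0.4564, +0.8898)
n_1 = (-0.9998, +0.0223)
n_2 = (-0.5645, -0.8255)
n_3 = (+0.2452, -0.9695)
n_4 = (+0.9999, -0.0168)
n_5 = (+0.3590, +0.9333)
  (0,1): δ = 118.43°  ·
  (0,2): δ = 61.52°  ·
  (0,3): δ = 12.96°  ✓
  (0,4): δ = 61.88°  ·
  (0,5): δ = 131.81°  ·
  (1,2): δ = 123.09°  ·
  (1,3): δ = 74.53°  ·
  (1,4): δ = 0.32°  ✓
  (1,5): δ = 70.24°  ·
  (2,3): δ = 131.44°  ·
  (2,4): δ = 56.60°  ·
  (2,5): δ = 13.33°  ✓
  (3,4): δ = 105.15°  ·
  (3,5): δ = 35.23°  ·
  (4,5): δ = 110.08°  ·
antipodal pairs: 3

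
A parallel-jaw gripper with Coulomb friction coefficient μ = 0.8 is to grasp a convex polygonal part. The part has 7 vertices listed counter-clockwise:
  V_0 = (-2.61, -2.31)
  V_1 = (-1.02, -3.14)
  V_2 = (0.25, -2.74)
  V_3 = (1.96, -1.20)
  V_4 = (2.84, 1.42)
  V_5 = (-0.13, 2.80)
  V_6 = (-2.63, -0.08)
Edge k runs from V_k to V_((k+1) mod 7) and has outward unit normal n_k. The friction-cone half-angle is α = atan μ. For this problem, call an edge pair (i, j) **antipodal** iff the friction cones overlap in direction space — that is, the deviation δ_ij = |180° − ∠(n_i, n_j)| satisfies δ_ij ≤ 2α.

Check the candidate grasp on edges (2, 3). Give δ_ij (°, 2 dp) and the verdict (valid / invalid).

δ = 150.57°, invalid

α = atan 0.8 = 38.66°;  2α = 77.32°
edge 2: e_2 = (+1.71, +1.54);  n_2 = (+0.6692, -0.7431)
edge 3: e_3 = (+0.88, +2.62);  n_3 = (+0.9480, -0.3184)
∠(n_2, n_3) = 29.43°
δ = |180° − 29.43°| = 150.57°
150.57° > 2α = 77.32°  →  invalid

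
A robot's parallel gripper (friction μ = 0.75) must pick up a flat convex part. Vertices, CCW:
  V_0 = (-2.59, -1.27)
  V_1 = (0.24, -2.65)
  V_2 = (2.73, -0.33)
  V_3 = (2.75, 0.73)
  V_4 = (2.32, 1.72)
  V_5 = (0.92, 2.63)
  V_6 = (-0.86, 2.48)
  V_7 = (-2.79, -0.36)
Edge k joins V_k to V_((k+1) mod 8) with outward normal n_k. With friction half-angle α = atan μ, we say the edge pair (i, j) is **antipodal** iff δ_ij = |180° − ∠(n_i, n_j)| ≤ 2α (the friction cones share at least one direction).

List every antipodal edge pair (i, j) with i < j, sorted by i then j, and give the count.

α = atan 0.75 = 36.87°;  2α = 73.74°
n_0 = (-0.4383, -0.8988)
n_1 = (+0.6817, -0.7316)
n_2 = (+0.9998, -0.0189)
n_3 = (+0.9172, +0.3984)
n_4 = (+0.5450, +0.8384)
n_5 = (-0.0840, +0.9965)
n_6 = (-0.8271, +0.5621)
n_7 = (-0.9767, -0.2147)
  (0,1): δ = 111.03°  ·
  (0,2): δ = 65.09°  ✓
  (0,3): δ = 40.53°  ✓
  (0,4): δ = 7.03°  ✓
  (0,5): δ = 30.81°  ✓
  (0,6): δ = 81.80°  ·
  (0,7): δ = 128.39°  ·
  (1,2): δ = 134.06°  ·
  (1,3): δ = 109.50°  ·
  (1,4): δ = 76.00°  ·
  (1,5): δ = 38.16°  ✓
  (1,6): δ = 12.83°  ✓
  (1,7): δ = 59.42°  ✓
  (2,3): δ = 155.44°  ·
  (2,4): δ = 121.94°  ·
  (2,5): δ = 84.10°  ·
  (2,6): δ = 33.12°  ✓
  (2,7): δ = 13.48°  ✓
  (3,4): δ = 146.50°  ·
  (3,5): δ = 108.66°  ·
  (3,6): δ = 57.68°  ✓
  (3,7): δ = 11.08°  ✓
  (4,5): δ = 142.16°  ·
  (4,6): δ = 91.18°  ·
  (4,7): δ = 44.58°  ✓
  (5,6): δ = 129.02°  ·
  (5,7): δ = 82.42°  ·
  (6,7): δ = 133.41°  ·
antipodal pairs: 12

count = 12; pairs: (0,2), (0,3), (0,4), (0,5), (1,5), (1,6), (1,7), (2,6), (2,7), (3,6), (3,7), (4,7)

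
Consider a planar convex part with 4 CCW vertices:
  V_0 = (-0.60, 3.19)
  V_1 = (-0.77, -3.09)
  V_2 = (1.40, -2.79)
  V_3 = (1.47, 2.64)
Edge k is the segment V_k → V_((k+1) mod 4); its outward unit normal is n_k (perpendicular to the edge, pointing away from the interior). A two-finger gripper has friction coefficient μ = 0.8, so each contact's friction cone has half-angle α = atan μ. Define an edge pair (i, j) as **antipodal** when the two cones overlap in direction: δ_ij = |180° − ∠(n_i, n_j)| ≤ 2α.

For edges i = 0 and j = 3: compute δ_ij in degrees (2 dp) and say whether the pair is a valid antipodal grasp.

α = atan 0.8 = 38.66°;  2α = 77.32°
edge 0: e_0 = (-0.17, -6.28);  n_0 = (-0.9996, +0.0271)
edge 3: e_3 = (-2.07, +0.55);  n_3 = (+0.2568, +0.9665)
∠(n_0, n_3) = 103.33°
δ = |180° − 103.33°| = 76.67°
76.67° ≤ 2α = 77.32°  →  valid

δ = 76.67°, valid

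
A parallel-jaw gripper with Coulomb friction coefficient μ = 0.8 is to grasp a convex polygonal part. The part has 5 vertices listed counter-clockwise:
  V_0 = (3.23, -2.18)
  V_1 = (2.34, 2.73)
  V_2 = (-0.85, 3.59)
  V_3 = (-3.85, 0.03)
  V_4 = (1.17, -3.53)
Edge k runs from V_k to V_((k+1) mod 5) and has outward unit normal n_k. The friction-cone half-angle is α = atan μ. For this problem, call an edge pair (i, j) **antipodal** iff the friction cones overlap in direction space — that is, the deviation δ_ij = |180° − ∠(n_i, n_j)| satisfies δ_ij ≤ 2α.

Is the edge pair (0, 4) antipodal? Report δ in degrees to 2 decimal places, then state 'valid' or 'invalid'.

δ = 112.96°, invalid

α = atan 0.8 = 38.66°;  2α = 77.32°
edge 0: e_0 = (-0.89, +4.91);  n_0 = (+0.9840, +0.1784)
edge 4: e_4 = (+2.06, +1.35);  n_4 = (+0.5481, -0.8364)
∠(n_0, n_4) = 67.04°
δ = |180° − 67.04°| = 112.96°
112.96° > 2α = 77.32°  →  invalid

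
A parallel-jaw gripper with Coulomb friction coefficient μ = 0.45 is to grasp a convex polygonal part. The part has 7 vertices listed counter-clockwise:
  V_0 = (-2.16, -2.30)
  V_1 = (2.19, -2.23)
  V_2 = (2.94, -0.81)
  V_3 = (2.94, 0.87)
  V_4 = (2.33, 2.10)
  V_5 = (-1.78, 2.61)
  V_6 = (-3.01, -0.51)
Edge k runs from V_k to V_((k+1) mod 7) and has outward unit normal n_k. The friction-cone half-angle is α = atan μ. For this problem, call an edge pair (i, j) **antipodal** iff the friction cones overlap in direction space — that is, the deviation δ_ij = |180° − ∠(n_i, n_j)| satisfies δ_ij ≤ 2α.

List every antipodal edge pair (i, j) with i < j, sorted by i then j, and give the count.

α = atan 0.45 = 24.23°;  2α = 48.46°
n_0 = (+0.0161, -0.9999)
n_1 = (+0.8842, -0.4670)
n_2 = (+1.0000, -0.0000)
n_3 = (+0.8959, +0.4443)
n_4 = (+0.1231, +0.9924)
n_5 = (-0.9303, +0.3668)
n_6 = (-0.9033, -0.4290)
  (0,1): δ = 118.76°  ·
  (0,2): δ = 90.92°  ·
  (0,3): δ = 64.54°  ·
  (0,4): δ = 8.00°  ✓
  (0,5): δ = 67.56°  ·
  (0,6): δ = 114.48°  ·
  (1,2): δ = 152.16°  ·
  (1,3): δ = 125.78°  ·
  (1,4): δ = 69.23°  ·
  (1,5): δ = 6.33°  ✓
  (1,6): δ = 53.24°  ·
  (2,3): δ = 153.62°  ·
  (2,4): δ = 97.07°  ·
  (2,5): δ = 21.52°  ✓
  (2,6): δ = 25.40°  ✓
  (3,4): δ = 123.45°  ·
  (3,5): δ = 47.89°  ✓
  (3,6): δ = 0.98°  ✓
  (4,5): δ = 104.44°  ·
  (4,6): δ = 57.53°  ·
  (5,6): δ = 133.08°  ·
antipodal pairs: 6

count = 6; pairs: (0,4), (1,5), (2,5), (2,6), (3,5), (3,6)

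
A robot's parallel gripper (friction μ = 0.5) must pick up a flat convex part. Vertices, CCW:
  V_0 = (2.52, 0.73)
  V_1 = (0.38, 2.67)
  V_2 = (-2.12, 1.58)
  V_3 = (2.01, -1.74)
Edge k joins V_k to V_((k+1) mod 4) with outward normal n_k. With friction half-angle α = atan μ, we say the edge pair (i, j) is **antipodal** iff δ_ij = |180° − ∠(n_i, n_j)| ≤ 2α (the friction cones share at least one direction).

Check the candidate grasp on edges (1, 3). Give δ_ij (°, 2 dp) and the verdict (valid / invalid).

δ = 54.78°, invalid

α = atan 0.5 = 26.57°;  2α = 53.13°
edge 1: e_1 = (-2.50, -1.09);  n_1 = (-0.3997, +0.9167)
edge 3: e_3 = (+0.51, +2.47);  n_3 = (+0.9793, -0.2022)
∠(n_1, n_3) = 125.22°
δ = |180° − 125.22°| = 54.78°
54.78° > 2α = 53.13°  →  invalid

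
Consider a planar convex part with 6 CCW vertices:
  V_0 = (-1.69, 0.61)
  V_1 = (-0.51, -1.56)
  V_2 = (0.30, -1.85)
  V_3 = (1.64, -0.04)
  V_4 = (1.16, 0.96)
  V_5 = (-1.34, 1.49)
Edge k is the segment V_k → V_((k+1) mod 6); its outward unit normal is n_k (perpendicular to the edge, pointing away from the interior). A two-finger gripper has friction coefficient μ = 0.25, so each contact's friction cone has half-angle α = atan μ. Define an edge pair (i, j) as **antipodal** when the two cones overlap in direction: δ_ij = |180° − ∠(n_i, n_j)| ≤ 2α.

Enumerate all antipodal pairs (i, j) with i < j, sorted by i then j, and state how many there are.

α = atan 0.25 = 14.04°;  2α = 28.07°
n_0 = (-0.8785, -0.4777)
n_1 = (-0.3371, -0.9415)
n_2 = (+0.8037, -0.5950)
n_3 = (+0.9015, +0.4327)
n_4 = (+0.2074, +0.9783)
n_5 = (-0.9292, +0.3696)
  (0,1): δ = 138.24°  ·
  (0,2): δ = 65.05°  ·
  (0,3): δ = 2.90°  ✓
  (0,4): δ = 49.49°  ·
  (0,5): δ = 129.77°  ·
  (1,2): δ = 106.82°  ·
  (1,3): δ = 44.66°  ·
  (1,4): δ = 7.73°  ✓
  (1,5): δ = 88.01°  ·
  (2,3): δ = 117.85°  ·
  (2,4): δ = 65.46°  ·
  (2,5): δ = 14.82°  ✓
  (3,4): δ = 127.61°  ·
  (3,5): δ = 47.33°  ·
  (4,5): δ = 99.72°  ·
antipodal pairs: 3

count = 3; pairs: (0,3), (1,4), (2,5)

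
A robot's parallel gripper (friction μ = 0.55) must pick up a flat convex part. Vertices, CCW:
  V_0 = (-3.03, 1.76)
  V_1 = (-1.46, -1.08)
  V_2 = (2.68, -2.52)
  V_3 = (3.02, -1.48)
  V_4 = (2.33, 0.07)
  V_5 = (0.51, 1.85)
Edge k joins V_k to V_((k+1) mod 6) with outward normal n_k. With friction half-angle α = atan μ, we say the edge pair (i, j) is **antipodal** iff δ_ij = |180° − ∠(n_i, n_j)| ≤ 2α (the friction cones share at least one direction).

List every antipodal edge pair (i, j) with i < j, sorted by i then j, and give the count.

count = 6; pairs: (0,2), (0,3), (0,4), (1,3), (1,4), (1,5)

α = atan 0.55 = 28.81°;  2α = 57.62°
n_0 = (-0.8752, -0.4838)
n_1 = (-0.3285, -0.9445)
n_2 = (+0.9505, -0.3107)
n_3 = (+0.9136, +0.4067)
n_4 = (+0.6992, +0.7149)
n_5 = (-0.0254, +0.9997)
  (0,1): δ = 138.11°  ·
  (0,2): δ = 47.04°  ✓
  (0,3): δ = 4.94°  ✓
  (0,4): δ = 16.70°  ✓
  (0,5): δ = 62.52°  ·
  (1,2): δ = 88.92°  ·
  (1,3): δ = 46.82°  ✓
  (1,4): δ = 25.18°  ✓
  (1,5): δ = 20.64°  ✓
  (2,3): δ = 137.90°  ·
  (2,4): δ = 116.26°  ·
  (2,5): δ = 70.44°  ·
  (3,4): δ = 158.36°  ·
  (3,5): δ = 112.54°  ·
  (4,5): δ = 134.18°  ·
antipodal pairs: 6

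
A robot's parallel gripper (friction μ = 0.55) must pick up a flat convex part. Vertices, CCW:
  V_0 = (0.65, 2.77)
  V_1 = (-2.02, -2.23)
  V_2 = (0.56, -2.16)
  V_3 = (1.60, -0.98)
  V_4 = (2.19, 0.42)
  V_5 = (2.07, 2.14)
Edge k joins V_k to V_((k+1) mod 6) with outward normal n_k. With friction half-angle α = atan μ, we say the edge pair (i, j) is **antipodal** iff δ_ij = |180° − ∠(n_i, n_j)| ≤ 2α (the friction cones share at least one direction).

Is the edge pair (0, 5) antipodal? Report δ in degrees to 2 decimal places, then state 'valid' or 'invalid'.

α = atan 0.55 = 28.81°;  2α = 57.62°
edge 0: e_0 = (-2.67, -5.00);  n_0 = (-0.8821, +0.4710)
edge 5: e_5 = (-1.42, +0.63);  n_5 = (+0.4055, +0.9141)
∠(n_0, n_5) = 85.82°
δ = |180° − 85.82°| = 94.18°
94.18° > 2α = 57.62°  →  invalid

δ = 94.18°, invalid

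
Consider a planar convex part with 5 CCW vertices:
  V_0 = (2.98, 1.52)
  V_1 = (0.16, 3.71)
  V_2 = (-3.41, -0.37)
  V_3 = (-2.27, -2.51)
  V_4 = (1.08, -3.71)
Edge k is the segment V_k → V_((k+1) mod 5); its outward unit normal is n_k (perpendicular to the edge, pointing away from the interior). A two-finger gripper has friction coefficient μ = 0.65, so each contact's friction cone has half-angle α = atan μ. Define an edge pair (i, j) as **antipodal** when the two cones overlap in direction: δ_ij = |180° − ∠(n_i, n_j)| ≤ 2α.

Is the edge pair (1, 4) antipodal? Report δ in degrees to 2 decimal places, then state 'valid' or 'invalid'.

δ = 21.22°, valid

α = atan 0.65 = 33.02°;  2α = 66.05°
edge 1: e_1 = (-3.57, -4.08);  n_1 = (-0.7526, +0.6585)
edge 4: e_4 = (+1.90, +5.23);  n_4 = (+0.9399, -0.3415)
∠(n_1, n_4) = 158.78°
δ = |180° − 158.78°| = 21.22°
21.22° ≤ 2α = 66.05°  →  valid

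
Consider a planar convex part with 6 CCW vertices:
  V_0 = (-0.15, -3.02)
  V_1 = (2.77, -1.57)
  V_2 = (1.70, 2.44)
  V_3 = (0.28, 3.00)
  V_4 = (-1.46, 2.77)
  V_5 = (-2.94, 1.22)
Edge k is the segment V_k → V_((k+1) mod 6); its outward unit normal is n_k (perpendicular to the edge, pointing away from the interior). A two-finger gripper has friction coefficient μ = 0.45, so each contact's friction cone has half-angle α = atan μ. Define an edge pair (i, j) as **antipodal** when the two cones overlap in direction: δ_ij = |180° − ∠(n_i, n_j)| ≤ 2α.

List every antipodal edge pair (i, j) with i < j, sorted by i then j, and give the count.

count = 5; pairs: (0,2), (0,3), (0,4), (1,5), (2,5)

α = atan 0.45 = 24.23°;  2α = 48.46°
n_0 = (+0.4448, -0.8957)
n_1 = (+0.9662, +0.2578)
n_2 = (+0.3669, +0.9303)
n_3 = (-0.1310, +0.9914)
n_4 = (-0.7232, +0.6906)
n_5 = (-0.8354, -0.5497)
  (0,1): δ = 101.47°  ·
  (0,2): δ = 47.93°  ✓
  (0,3): δ = 18.88°  ✓
  (0,4): δ = 19.92°  ✓
  (0,5): δ = 96.94°  ·
  (1,2): δ = 126.46°  ·
  (1,3): δ = 97.41°  ·
  (1,4): δ = 58.62°  ·
  (1,5): δ = 18.41°  ✓
  (2,3): δ = 150.95°  ·
  (2,4): δ = 112.15°  ·
  (2,5): δ = 35.13°  ✓
  (3,4): δ = 141.21°  ·
  (3,5): δ = 64.18°  ·
  (4,5): δ = 102.98°  ·
antipodal pairs: 5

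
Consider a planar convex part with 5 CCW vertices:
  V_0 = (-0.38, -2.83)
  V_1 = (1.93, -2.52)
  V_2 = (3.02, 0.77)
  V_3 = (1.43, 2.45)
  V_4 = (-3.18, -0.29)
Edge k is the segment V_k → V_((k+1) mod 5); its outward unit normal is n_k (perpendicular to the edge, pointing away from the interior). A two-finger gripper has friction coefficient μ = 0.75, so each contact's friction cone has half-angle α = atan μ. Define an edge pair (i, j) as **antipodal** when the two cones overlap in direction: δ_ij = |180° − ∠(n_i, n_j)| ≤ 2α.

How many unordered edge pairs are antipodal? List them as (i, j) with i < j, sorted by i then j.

count = 6; pairs: (0,2), (0,3), (1,3), (1,4), (2,4), (3,4)

α = atan 0.75 = 36.87°;  2α = 73.74°
n_0 = (+0.1330, -0.9911)
n_1 = (+0.9493, -0.3145)
n_2 = (+0.7263, +0.6874)
n_3 = (-0.5109, +0.8596)
n_4 = (-0.6719, -0.7407)
  (0,1): δ = 115.97°  ·
  (0,2): δ = 54.22°  ✓
  (0,3): δ = 23.08°  ✓
  (0,4): δ = 130.14°  ·
  (1,2): δ = 118.25°  ·
  (1,3): δ = 40.94°  ✓
  (1,4): δ = 66.12°  ✓
  (2,3): δ = 102.70°  ·
  (2,4): δ = 4.36°  ✓
  (3,4): δ = 72.94°  ✓
antipodal pairs: 6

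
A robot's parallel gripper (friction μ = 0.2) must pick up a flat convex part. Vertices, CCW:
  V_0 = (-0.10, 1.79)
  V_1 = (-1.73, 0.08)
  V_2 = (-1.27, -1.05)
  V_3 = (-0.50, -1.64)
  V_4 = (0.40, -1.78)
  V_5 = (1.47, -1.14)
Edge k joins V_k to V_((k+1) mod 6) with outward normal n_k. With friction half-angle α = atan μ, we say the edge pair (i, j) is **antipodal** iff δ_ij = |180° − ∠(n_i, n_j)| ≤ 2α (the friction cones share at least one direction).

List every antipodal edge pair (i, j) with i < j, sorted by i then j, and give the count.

count = 2; pairs: (0,4), (1,5)

α = atan 0.2 = 11.31°;  2α = 22.62°
n_0 = (-0.7238, +0.6900)
n_1 = (-0.9262, -0.3770)
n_2 = (-0.6082, -0.7938)
n_3 = (-0.1537, -0.9881)
n_4 = (+0.5133, -0.8582)
n_5 = (+0.8814, +0.4723)
  (0,1): δ = 114.22°  ·
  (0,2): δ = 83.83°  ·
  (0,3): δ = 55.21°  ·
  (0,4): δ = 15.49°  ✓
  (0,5): δ = 71.81°  ·
  (1,2): δ = 149.61°  ·
  (1,3): δ = 120.99°  ·
  (1,4): δ = 81.27°  ·
  (1,5): δ = 6.03°  ✓
  (2,3): δ = 151.38°  ·
  (2,4): δ = 111.65°  ·
  (2,5): δ = 24.36°  ·
  (3,4): δ = 140.27°  ·
  (3,5): δ = 52.97°  ·
  (4,5): δ = 92.70°  ·
antipodal pairs: 2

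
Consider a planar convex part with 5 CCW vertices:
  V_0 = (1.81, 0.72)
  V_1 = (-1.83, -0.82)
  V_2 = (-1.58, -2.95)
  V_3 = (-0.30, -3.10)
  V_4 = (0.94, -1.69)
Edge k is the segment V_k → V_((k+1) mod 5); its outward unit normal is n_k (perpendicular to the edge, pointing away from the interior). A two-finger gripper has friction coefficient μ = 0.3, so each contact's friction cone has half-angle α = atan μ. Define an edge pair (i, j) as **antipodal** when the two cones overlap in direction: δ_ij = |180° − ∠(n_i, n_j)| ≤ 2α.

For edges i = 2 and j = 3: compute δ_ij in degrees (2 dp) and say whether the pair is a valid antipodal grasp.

δ = 124.65°, invalid

α = atan 0.3 = 16.70°;  2α = 33.40°
edge 2: e_2 = (+1.28, -0.15);  n_2 = (-0.1164, -0.9932)
edge 3: e_3 = (+1.24, +1.41);  n_3 = (+0.7509, -0.6604)
∠(n_2, n_3) = 55.35°
δ = |180° − 55.35°| = 124.65°
124.65° > 2α = 33.40°  →  invalid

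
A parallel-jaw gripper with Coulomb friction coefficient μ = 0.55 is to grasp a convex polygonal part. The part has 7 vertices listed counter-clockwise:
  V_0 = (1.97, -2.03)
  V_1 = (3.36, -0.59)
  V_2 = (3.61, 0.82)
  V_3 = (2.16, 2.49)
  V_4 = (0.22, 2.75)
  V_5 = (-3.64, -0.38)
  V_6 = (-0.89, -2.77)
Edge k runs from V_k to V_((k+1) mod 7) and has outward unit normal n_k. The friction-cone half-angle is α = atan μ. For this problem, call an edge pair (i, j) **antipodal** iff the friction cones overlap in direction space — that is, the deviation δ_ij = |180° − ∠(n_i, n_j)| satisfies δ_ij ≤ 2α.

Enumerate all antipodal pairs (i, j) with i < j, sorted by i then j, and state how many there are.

count = 7; pairs: (0,3), (0,4), (1,4), (2,5), (3,5), (3,6), (4,6)

α = atan 0.55 = 28.81°;  2α = 57.62°
n_0 = (+0.7195, -0.6945)
n_1 = (+0.9846, -0.1746)
n_2 = (+0.7551, +0.6556)
n_3 = (+0.1328, +0.9911)
n_4 = (-0.6298, +0.7767)
n_5 = (-0.6560, -0.7548)
n_6 = (+0.2505, -0.9681)
  (0,1): δ = 146.07°  ·
  (0,2): δ = 95.05°  ·
  (0,3): δ = 53.65°  ✓
  (0,4): δ = 6.97°  ✓
  (0,5): δ = 92.99°  ·
  (0,6): δ = 148.49°  ·
  (1,2): δ = 128.98°  ·
  (1,3): δ = 87.58°  ·
  (1,4): δ = 40.91°  ✓
  (1,5): δ = 59.06°  ·
  (1,6): δ = 114.56°  ·
  (2,3): δ = 138.60°  ·
  (2,4): δ = 91.93°  ·
  (2,5): δ = 8.04°  ✓
  (2,6): δ = 63.54°  ·
  (3,4): δ = 133.33°  ·
  (3,5): δ = 33.36°  ✓
  (3,6): δ = 22.14°  ✓
  (4,5): δ = 80.03°  ·
  (4,6): δ = 24.53°  ✓
  (5,6): δ = 124.50°  ·
antipodal pairs: 7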